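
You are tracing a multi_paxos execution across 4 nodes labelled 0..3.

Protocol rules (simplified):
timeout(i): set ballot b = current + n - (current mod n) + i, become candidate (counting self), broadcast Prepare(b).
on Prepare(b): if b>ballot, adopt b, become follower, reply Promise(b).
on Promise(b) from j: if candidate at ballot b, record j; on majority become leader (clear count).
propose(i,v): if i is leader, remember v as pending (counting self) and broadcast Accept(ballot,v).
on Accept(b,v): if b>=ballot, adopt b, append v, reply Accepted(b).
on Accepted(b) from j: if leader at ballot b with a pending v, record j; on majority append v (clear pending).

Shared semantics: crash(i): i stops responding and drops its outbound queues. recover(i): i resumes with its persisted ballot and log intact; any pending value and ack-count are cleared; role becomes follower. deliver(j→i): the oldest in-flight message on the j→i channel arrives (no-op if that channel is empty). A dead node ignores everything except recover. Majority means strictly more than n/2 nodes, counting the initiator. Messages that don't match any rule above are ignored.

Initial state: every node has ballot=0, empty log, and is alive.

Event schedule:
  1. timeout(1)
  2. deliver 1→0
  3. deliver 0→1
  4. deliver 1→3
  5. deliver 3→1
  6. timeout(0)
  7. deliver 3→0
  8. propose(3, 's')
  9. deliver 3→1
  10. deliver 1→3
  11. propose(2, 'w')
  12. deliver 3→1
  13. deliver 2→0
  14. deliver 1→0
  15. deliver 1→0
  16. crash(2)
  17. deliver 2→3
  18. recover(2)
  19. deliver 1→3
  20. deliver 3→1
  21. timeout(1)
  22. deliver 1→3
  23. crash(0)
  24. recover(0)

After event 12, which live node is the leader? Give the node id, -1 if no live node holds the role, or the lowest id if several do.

1

step 1 timeout(1): 1={cand,b=5,log=-}
step 2 deliver 1→0: 0={foll,b=5,log=-}
step 3 deliver 0→1: —
step 4 deliver 1→3: 3={foll,b=5,log=-}
step 5 deliver 3→1: 1={lead,b=5,log=-}
step 6 timeout(0): 0={cand,b=8,log=-}
step 7 deliver 3→0: —
step 8 propose(3,'s'): —
step 9 deliver 3→1: —
step 10 deliver 1→3: —
step 11 propose(2,'w'): —
step 12 deliver 3→1: —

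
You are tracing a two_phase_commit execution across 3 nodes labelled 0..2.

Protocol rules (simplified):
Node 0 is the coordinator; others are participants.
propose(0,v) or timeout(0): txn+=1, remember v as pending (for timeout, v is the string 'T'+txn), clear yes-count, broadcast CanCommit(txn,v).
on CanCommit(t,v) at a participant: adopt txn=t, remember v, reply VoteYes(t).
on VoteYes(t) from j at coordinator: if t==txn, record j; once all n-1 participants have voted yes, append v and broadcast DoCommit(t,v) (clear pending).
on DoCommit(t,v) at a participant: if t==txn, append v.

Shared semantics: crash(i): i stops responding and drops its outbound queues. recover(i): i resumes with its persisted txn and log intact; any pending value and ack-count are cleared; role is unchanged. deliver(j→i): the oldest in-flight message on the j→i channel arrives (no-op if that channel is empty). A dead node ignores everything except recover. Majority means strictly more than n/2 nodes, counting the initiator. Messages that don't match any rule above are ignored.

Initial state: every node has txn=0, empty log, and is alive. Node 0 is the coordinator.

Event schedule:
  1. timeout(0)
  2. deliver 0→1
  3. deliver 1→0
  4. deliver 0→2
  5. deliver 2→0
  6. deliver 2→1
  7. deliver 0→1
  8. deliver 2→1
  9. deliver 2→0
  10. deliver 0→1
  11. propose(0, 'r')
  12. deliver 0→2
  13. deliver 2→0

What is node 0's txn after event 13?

2

1. timeout(0):  <0:coor t1 ->
2. deliver 0→1:  <1:part t1 ->
3. deliver 1→0:  nop
4. deliver 0→2:  <2:part t1 ->
5. deliver 2→0:  <0:coor t1 T1>
6. deliver 2→1:  nop
7. deliver 0→1:  <1:part t1 T1>
8. deliver 2→1:  nop
9. deliver 2→0:  nop
10. deliver 0→1:  nop
11. propose(0,'r'):  <0:coor t2 T1>
12. deliver 0→2:  <2:part t1 T1>
13. deliver 2→0:  nop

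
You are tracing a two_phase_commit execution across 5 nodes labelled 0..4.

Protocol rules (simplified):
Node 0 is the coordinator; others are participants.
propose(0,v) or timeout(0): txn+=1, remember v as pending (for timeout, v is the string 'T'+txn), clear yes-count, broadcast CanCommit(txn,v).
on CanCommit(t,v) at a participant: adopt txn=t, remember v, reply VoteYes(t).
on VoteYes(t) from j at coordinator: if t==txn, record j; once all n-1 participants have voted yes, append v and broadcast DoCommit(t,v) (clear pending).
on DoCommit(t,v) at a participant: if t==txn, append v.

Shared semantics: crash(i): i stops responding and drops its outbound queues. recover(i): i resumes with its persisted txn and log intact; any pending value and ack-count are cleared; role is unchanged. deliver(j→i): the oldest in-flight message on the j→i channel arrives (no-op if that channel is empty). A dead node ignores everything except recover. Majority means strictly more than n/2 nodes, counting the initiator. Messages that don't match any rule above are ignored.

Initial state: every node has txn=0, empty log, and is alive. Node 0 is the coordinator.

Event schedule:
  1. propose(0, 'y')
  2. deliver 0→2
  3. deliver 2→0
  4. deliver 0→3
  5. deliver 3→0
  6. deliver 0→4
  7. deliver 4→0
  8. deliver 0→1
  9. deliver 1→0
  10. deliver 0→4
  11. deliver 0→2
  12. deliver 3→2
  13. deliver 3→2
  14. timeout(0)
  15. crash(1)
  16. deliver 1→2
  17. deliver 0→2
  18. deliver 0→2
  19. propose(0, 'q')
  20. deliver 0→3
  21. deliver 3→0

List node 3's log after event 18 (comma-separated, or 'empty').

empty

step 1 propose(0,'y'): 0={coor,t=1,log=-}
step 2 deliver 0→2: 2={part,t=1,log=-}
step 3 deliver 2→0: —
step 4 deliver 0→3: 3={part,t=1,log=-}
step 5 deliver 3→0: —
step 6 deliver 0→4: 4={part,t=1,log=-}
step 7 deliver 4→0: —
step 8 deliver 0→1: 1={part,t=1,log=-}
step 9 deliver 1→0: 0={coor,t=1,log=y}
step 10 deliver 0→4: 4={part,t=1,log=y}
step 11 deliver 0→2: 2={part,t=1,log=y}
step 12 deliver 3→2: —
step 13 deliver 3→2: —
step 14 timeout(0): 0={coor,t=2,log=y}
step 15 crash(1): 1={✗part,t=1,log=-}
step 16 deliver 1→2: —
step 17 deliver 0→2: 2={part,t=2,log=y}
step 18 deliver 0→2: —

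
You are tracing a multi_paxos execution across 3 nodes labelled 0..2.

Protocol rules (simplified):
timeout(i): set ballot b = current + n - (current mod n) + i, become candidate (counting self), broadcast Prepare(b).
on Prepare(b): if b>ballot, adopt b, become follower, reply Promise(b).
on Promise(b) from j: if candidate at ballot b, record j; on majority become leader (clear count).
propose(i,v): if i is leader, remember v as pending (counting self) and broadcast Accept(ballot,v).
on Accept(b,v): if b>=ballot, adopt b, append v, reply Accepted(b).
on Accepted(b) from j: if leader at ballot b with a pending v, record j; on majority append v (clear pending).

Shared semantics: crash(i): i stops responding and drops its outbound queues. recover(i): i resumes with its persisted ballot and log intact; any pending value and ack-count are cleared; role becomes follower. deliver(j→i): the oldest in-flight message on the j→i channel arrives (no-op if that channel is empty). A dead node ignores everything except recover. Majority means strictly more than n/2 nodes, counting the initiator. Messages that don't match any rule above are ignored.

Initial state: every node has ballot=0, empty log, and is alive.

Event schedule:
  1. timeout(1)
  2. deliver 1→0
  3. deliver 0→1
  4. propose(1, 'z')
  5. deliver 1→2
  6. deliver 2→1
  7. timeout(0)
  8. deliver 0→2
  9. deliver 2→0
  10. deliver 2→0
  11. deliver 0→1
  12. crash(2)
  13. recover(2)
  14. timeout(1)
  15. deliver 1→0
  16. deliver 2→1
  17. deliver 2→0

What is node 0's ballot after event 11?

6

[1] timeout(1) → N1(cand b4 [-])
[2] deliver 1→0 → N0(foll b4 [-])
[3] deliver 0→1 → N1(lead b4 [-])
[4] propose(1,'z') → ∅
[5] deliver 1→2 → N2(foll b4 [-])
[6] deliver 2→1 → ∅
[7] timeout(0) → N0(cand b6 [-])
[8] deliver 0→2 → N2(foll b6 [-])
[9] deliver 2→0 → N0(lead b6 [-])
[10] deliver 2→0 → ∅
[11] deliver 0→1 → N1(foll b6 [-])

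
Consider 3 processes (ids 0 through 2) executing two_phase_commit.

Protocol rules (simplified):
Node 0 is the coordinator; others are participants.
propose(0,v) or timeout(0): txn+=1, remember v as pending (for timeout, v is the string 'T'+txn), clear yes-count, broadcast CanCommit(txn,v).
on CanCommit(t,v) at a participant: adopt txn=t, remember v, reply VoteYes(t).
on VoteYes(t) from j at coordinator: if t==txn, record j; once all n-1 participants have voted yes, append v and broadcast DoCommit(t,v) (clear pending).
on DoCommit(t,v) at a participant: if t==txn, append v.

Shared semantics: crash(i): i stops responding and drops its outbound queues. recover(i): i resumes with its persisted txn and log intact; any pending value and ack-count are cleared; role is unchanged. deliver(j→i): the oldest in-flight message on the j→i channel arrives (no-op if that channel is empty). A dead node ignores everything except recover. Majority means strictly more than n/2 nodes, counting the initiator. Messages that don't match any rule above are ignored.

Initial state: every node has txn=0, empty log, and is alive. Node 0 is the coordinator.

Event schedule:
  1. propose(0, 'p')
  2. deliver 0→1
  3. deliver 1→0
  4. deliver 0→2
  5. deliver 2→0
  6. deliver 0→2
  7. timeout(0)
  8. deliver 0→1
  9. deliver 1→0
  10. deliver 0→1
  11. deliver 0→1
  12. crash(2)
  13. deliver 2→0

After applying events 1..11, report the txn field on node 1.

2

[1] propose(0,'p') → N0(coor t1 [-])
[2] deliver 0→1 → N1(part t1 [-])
[3] deliver 1→0 → ∅
[4] deliver 0→2 → N2(part t1 [-])
[5] deliver 2→0 → N0(coor t1 [p])
[6] deliver 0→2 → N2(part t1 [p])
[7] timeout(0) → N0(coor t2 [p])
[8] deliver 0→1 → N1(part t1 [p])
[9] deliver 1→0 → ∅
[10] deliver 0→1 → N1(part t2 [p])
[11] deliver 0→1 → ∅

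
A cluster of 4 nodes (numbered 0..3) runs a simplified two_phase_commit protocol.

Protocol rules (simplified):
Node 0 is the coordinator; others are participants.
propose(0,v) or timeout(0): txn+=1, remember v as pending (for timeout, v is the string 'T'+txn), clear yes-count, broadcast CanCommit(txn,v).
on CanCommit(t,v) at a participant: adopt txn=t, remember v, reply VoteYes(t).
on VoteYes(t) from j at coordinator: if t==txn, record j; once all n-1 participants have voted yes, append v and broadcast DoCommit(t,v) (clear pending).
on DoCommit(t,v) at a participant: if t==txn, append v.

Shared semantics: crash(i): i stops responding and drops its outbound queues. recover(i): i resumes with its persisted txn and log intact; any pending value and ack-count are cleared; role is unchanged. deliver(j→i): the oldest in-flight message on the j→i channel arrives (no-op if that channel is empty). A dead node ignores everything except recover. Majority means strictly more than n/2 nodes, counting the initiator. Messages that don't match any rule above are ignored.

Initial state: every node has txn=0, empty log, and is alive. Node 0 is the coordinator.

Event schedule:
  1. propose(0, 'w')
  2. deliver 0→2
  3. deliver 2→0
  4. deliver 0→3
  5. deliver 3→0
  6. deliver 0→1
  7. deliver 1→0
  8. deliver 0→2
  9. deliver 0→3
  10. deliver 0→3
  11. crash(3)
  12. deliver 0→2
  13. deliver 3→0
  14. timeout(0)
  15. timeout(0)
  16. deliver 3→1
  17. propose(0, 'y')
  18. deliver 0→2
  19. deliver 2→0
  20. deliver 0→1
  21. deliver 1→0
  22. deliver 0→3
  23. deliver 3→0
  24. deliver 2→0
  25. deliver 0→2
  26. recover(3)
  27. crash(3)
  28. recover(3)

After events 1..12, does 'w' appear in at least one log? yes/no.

yes

after 1 — propose(0,'w'): n0:coor/t1/[-]
after 2 — deliver 0→2: n2:part/t1/[-]
after 3 — deliver 2→0: ·
after 4 — deliver 0→3: n3:part/t1/[-]
after 5 — deliver 3→0: ·
after 6 — deliver 0→1: n1:part/t1/[-]
after 7 — deliver 1→0: n0:coor/t1/[w]
after 8 — deliver 0→2: n2:part/t1/[w]
after 9 — deliver 0→3: n3:part/t1/[w]
after 10 — deliver 0→3: ·
after 11 — crash(3): n3:✗part/t1/[w]
after 12 — deliver 0→2: ·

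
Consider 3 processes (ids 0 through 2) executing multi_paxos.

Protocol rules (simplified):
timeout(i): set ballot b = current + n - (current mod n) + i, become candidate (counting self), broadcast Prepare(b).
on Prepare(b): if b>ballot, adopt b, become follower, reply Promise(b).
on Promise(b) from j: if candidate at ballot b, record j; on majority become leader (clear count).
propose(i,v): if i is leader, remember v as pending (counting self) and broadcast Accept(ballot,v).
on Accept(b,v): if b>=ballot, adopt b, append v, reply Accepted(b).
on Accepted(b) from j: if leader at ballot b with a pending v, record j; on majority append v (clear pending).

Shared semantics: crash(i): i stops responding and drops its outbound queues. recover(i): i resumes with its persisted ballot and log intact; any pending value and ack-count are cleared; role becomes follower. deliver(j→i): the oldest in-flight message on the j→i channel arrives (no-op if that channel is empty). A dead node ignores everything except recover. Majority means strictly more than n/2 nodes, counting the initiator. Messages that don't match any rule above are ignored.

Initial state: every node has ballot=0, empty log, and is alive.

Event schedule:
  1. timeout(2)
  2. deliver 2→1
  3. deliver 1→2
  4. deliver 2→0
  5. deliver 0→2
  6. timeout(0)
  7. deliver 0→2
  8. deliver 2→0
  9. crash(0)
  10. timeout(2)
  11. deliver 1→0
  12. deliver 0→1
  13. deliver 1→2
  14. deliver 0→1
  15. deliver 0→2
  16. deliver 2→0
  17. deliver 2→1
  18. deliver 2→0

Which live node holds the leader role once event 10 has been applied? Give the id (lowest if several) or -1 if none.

-1

[1] timeout(2) → N2(cand b5 [-])
[2] deliver 2→1 → N1(foll b5 [-])
[3] deliver 1→2 → N2(lead b5 [-])
[4] deliver 2→0 → N0(foll b5 [-])
[5] deliver 0→2 → ∅
[6] timeout(0) → N0(cand b6 [-])
[7] deliver 0→2 → N2(foll b6 [-])
[8] deliver 2→0 → N0(lead b6 [-])
[9] crash(0) → N0(✗lead b6 [-])
[10] timeout(2) → N2(cand b11 [-])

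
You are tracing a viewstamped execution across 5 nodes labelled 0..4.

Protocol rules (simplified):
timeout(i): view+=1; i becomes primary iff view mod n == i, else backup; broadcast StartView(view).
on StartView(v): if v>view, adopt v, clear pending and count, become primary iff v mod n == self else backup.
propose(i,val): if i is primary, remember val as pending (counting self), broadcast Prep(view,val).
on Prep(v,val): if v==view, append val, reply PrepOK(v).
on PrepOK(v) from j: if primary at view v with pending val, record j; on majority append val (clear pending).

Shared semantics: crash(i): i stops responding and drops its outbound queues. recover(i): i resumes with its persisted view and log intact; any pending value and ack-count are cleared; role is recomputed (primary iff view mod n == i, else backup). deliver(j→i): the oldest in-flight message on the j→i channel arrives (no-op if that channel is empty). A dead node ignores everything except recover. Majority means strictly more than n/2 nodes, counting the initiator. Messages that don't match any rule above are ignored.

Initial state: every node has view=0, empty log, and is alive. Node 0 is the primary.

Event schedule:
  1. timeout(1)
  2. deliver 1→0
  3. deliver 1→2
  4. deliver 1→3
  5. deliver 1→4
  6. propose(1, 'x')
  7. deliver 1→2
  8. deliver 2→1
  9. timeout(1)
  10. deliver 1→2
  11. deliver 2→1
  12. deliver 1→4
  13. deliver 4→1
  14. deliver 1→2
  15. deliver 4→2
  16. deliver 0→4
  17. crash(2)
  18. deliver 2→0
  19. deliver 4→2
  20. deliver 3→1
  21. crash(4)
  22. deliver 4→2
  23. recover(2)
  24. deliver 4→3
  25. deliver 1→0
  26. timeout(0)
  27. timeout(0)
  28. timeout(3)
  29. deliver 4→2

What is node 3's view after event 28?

1. timeout(1):  <1:prim v1 ->
2. deliver 1→0:  <0:back v1 ->
3. deliver 1→2:  <2:back v1 ->
4. deliver 1→3:  <3:back v1 ->
5. deliver 1→4:  <4:back v1 ->
6. propose(1,'x'):  nop
7. deliver 1→2:  <2:back v1 x>
8. deliver 2→1:  nop
9. timeout(1):  <1:back v2 ->
10. deliver 1→2:  <2:prim v2 x>
11. deliver 2→1:  nop
12. deliver 1→4:  <4:back v1 x>
13. deliver 4→1:  nop
14. deliver 1→2:  nop
15. deliver 4→2:  nop
16. deliver 0→4:  nop
17. crash(2):  <2:✗prim v2 x>
18. deliver 2→0:  nop
19. deliver 4→2:  nop
20. deliver 3→1:  nop
21. crash(4):  <4:✗back v1 x>
22. deliver 4→2:  nop
23. recover(2):  <2:prim v2 x>
24. deliver 4→3:  nop
25. deliver 1→0:  <0:back v1 x>
26. timeout(0):  <0:back v2 x>
27. timeout(0):  <0:back v3 x>
28. timeout(3):  <3:back v2 ->

2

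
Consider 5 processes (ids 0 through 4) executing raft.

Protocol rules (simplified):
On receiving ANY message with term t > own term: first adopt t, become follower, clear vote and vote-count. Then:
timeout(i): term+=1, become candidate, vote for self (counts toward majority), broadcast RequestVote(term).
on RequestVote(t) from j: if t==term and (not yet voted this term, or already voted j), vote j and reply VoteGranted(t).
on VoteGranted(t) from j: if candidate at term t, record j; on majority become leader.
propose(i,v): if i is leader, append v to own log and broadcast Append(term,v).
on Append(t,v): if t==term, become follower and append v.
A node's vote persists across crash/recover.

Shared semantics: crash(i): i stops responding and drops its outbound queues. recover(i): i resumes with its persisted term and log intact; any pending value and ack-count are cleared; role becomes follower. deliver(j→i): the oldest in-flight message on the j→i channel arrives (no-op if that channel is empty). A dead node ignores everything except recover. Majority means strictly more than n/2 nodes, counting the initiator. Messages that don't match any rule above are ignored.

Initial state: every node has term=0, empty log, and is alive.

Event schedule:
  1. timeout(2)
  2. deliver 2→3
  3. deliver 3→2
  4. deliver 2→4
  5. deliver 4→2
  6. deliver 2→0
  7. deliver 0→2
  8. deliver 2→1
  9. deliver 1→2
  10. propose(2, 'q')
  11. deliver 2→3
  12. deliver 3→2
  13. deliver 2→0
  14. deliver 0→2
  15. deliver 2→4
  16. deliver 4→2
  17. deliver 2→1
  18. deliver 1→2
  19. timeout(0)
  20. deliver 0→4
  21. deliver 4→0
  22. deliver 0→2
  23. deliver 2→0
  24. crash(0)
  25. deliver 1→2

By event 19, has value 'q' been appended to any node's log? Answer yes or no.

yes

[1] timeout(2) → N2(cand t1 [-])
[2] deliver 2→3 → N3(foll t1 [-])
[3] deliver 3→2 → ∅
[4] deliver 2→4 → N4(foll t1 [-])
[5] deliver 4→2 → N2(lead t1 [-])
[6] deliver 2→0 → N0(foll t1 [-])
[7] deliver 0→2 → ∅
[8] deliver 2→1 → N1(foll t1 [-])
[9] deliver 1→2 → ∅
[10] propose(2,'q') → N2(lead t1 [q])
[11] deliver 2→3 → N3(foll t1 [q])
[12] deliver 3→2 → ∅
[13] deliver 2→0 → N0(foll t1 [q])
[14] deliver 0→2 → ∅
[15] deliver 2→4 → N4(foll t1 [q])
[16] deliver 4→2 → ∅
[17] deliver 2→1 → N1(foll t1 [q])
[18] deliver 1→2 → ∅
[19] timeout(0) → N0(cand t2 [q])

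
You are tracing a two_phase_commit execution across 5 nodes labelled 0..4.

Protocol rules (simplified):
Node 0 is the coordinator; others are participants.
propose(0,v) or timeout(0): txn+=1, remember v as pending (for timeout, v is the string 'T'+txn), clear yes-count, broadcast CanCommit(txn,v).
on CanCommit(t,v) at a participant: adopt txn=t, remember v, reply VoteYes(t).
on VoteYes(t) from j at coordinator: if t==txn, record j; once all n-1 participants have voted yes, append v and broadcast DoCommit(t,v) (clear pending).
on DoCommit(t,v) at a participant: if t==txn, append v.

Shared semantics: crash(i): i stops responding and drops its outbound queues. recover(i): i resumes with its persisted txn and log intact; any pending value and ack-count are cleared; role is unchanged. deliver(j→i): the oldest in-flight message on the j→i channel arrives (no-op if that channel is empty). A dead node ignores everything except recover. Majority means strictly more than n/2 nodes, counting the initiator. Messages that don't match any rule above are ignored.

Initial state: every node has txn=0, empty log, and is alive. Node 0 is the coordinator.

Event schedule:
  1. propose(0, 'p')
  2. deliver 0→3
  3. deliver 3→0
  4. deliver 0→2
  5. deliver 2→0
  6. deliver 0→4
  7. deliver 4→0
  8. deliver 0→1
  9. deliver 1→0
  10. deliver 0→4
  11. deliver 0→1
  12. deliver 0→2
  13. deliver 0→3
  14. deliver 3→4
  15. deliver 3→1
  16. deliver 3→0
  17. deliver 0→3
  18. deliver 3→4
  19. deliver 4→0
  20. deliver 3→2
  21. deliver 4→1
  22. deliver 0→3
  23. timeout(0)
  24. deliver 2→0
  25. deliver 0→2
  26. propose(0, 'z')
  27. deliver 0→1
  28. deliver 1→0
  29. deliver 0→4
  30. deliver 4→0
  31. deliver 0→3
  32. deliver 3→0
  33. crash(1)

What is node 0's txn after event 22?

1

step 1 propose(0,'p'): 0={coor,t=1,log=-}
step 2 deliver 0→3: 3={part,t=1,log=-}
step 3 deliver 3→0: —
step 4 deliver 0→2: 2={part,t=1,log=-}
step 5 deliver 2→0: —
step 6 deliver 0→4: 4={part,t=1,log=-}
step 7 deliver 4→0: —
step 8 deliver 0→1: 1={part,t=1,log=-}
step 9 deliver 1→0: 0={coor,t=1,log=p}
step 10 deliver 0→4: 4={part,t=1,log=p}
step 11 deliver 0→1: 1={part,t=1,log=p}
step 12 deliver 0→2: 2={part,t=1,log=p}
step 13 deliver 0→3: 3={part,t=1,log=p}
step 14 deliver 3→4: —
step 15 deliver 3→1: —
step 16 deliver 3→0: —
step 17 deliver 0→3: —
step 18 deliver 3→4: —
step 19 deliver 4→0: —
step 20 deliver 3→2: —
step 21 deliver 4→1: —
step 22 deliver 0→3: —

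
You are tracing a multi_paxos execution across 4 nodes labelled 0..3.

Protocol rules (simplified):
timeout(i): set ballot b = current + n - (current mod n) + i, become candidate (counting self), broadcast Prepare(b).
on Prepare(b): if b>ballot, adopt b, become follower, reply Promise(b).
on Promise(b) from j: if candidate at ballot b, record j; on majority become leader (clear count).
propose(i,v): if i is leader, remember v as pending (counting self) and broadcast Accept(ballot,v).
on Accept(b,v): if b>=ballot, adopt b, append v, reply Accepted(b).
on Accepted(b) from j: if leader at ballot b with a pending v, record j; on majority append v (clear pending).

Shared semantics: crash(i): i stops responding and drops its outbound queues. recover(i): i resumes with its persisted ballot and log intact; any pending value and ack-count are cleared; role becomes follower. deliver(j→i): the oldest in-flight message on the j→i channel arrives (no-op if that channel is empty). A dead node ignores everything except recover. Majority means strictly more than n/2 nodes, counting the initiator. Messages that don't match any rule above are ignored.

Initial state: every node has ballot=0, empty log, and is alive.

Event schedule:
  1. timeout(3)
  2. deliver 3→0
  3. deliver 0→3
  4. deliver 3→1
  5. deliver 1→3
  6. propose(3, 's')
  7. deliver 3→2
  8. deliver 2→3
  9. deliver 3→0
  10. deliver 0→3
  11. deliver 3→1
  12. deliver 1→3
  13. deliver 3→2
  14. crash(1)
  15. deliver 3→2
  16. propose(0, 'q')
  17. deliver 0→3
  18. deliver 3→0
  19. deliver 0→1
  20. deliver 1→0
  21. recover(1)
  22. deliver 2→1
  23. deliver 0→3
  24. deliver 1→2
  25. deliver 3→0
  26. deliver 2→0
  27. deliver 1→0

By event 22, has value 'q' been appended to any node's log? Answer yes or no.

no

step 1 timeout(3): 3={cand,b=7,log=-}
step 2 deliver 3→0: 0={foll,b=7,log=-}
step 3 deliver 0→3: —
step 4 deliver 3→1: 1={foll,b=7,log=-}
step 5 deliver 1→3: 3={lead,b=7,log=-}
step 6 propose(3,'s'): —
step 7 deliver 3→2: 2={foll,b=7,log=-}
step 8 deliver 2→3: —
step 9 deliver 3→0: 0={foll,b=7,log=s}
step 10 deliver 0→3: —
step 11 deliver 3→1: 1={foll,b=7,log=s}
step 12 deliver 1→3: 3={lead,b=7,log=s}
step 13 deliver 3→2: 2={foll,b=7,log=s}
step 14 crash(1): 1={✗foll,b=7,log=s}
step 15 deliver 3→2: —
step 16 propose(0,'q'): —
step 17 deliver 0→3: —
step 18 deliver 3→0: —
step 19 deliver 0→1: —
step 20 deliver 1→0: —
step 21 recover(1): 1={foll,b=7,log=s}
step 22 deliver 2→1: —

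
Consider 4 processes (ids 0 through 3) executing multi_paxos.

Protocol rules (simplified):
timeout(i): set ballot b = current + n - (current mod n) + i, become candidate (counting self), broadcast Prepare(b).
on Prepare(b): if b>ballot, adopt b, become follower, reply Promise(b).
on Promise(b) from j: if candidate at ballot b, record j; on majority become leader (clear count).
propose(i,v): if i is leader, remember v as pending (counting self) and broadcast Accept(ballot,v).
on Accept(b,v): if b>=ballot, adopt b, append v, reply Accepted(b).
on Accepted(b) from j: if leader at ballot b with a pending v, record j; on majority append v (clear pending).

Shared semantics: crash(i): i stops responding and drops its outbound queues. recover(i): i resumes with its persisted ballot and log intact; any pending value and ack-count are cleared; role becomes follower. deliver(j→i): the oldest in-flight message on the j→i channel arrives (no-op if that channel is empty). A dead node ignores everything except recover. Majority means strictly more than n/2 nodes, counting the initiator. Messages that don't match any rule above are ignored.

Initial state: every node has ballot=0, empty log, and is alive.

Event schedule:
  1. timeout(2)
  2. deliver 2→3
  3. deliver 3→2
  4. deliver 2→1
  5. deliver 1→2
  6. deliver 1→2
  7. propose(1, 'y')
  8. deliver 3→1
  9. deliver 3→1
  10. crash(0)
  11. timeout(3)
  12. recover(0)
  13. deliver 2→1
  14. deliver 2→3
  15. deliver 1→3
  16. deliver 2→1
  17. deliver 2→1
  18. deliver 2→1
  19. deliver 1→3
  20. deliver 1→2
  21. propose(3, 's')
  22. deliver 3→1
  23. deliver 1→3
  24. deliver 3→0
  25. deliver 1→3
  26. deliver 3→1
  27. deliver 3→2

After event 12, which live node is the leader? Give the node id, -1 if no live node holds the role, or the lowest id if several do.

e1 timeout(2): 2[cand,b=6,-]
e2 deliver 2→3: 3[foll,b=6,-]
e3 deliver 3→2: ·
e4 deliver 2→1: 1[foll,b=6,-]
e5 deliver 1→2: 2[lead,b=6,-]
e6 deliver 1→2: ·
e7 propose(1,'y'): ·
e8 deliver 3→1: ·
e9 deliver 3→1: ·
e10 crash(0): 0[✗foll,b=0,-]
e11 timeout(3): 3[cand,b=11,-]
e12 recover(0): 0[foll,b=0,-]

2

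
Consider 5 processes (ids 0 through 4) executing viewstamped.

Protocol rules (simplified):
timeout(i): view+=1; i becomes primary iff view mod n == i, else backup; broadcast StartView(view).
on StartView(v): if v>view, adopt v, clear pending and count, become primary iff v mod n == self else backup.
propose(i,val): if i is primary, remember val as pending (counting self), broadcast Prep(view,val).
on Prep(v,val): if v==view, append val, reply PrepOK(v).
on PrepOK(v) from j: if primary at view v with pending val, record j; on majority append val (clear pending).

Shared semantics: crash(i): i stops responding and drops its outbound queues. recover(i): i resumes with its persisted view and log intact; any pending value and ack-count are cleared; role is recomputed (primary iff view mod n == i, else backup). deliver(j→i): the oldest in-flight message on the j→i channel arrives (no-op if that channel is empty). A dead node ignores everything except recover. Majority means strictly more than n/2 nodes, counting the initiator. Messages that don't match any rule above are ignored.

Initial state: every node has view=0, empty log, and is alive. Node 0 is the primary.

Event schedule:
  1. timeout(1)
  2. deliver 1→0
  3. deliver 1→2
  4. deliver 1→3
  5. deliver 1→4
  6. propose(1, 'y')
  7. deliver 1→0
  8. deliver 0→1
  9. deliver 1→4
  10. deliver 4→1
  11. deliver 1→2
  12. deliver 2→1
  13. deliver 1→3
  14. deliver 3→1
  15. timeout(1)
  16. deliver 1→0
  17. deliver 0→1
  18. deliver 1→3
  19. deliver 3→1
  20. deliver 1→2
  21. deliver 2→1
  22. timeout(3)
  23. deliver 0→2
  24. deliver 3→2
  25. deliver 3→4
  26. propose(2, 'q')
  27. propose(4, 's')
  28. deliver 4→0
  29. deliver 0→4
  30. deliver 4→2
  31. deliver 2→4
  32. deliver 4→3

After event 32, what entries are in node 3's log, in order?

1. timeout(1):  <1:prim v1 ->
2. deliver 1→0:  <0:back v1 ->
3. deliver 1→2:  <2:back v1 ->
4. deliver 1→3:  <3:back v1 ->
5. deliver 1→4:  <4:back v1 ->
6. propose(1,'y'):  nop
7. deliver 1→0:  <0:back v1 y>
8. deliver 0→1:  nop
9. deliver 1→4:  <4:back v1 y>
10. deliver 4→1:  <1:prim v1 y>
11. deliver 1→2:  <2:back v1 y>
12. deliver 2→1:  nop
13. deliver 1→3:  <3:back v1 y>
14. deliver 3→1:  nop
15. timeout(1):  <1:back v2 y>
16. deliver 1→0:  <0:back v2 y>
17. deliver 0→1:  nop
18. deliver 1→3:  <3:back v2 y>
19. deliver 3→1:  nop
20. deliver 1→2:  <2:prim v2 y>
21. deliver 2→1:  nop
22. timeout(3):  <3:prim v3 y>
23. deliver 0→2:  nop
24. deliver 3→2:  <2:back v3 y>
25. deliver 3→4:  <4:back v3 y>
26. propose(2,'q'):  nop
27. propose(4,'s'):  nop
28. deliver 4→0:  nop
29. deliver 0→4:  nop
30. deliver 4→2:  nop
31. deliver 2→4:  nop
32. deliver 4→3:  nop

y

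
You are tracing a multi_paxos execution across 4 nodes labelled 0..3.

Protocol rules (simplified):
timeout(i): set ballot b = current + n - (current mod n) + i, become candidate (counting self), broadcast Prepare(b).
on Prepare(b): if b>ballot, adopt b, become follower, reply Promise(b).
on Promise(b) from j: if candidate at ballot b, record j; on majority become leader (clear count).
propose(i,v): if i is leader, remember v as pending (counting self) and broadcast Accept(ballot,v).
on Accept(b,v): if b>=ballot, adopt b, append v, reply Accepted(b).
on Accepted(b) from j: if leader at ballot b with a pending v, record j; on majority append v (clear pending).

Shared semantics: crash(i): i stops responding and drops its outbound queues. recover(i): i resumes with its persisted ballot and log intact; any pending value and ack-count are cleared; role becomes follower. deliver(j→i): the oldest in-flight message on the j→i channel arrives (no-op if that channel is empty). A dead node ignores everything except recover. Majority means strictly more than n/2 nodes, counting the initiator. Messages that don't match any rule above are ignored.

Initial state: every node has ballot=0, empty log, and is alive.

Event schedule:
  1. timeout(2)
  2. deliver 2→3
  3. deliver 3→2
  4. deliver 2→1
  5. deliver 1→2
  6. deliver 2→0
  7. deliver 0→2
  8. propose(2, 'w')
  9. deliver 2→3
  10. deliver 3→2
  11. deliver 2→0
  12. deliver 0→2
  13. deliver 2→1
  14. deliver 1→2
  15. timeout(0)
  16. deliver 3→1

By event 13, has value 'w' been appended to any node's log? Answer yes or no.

yes

step 1 timeout(2): 2={cand,b=6,log=-}
step 2 deliver 2→3: 3={foll,b=6,log=-}
step 3 deliver 3→2: —
step 4 deliver 2→1: 1={foll,b=6,log=-}
step 5 deliver 1→2: 2={lead,b=6,log=-}
step 6 deliver 2→0: 0={foll,b=6,log=-}
step 7 deliver 0→2: —
step 8 propose(2,'w'): —
step 9 deliver 2→3: 3={foll,b=6,log=w}
step 10 deliver 3→2: —
step 11 deliver 2→0: 0={foll,b=6,log=w}
step 12 deliver 0→2: 2={lead,b=6,log=w}
step 13 deliver 2→1: 1={foll,b=6,log=w}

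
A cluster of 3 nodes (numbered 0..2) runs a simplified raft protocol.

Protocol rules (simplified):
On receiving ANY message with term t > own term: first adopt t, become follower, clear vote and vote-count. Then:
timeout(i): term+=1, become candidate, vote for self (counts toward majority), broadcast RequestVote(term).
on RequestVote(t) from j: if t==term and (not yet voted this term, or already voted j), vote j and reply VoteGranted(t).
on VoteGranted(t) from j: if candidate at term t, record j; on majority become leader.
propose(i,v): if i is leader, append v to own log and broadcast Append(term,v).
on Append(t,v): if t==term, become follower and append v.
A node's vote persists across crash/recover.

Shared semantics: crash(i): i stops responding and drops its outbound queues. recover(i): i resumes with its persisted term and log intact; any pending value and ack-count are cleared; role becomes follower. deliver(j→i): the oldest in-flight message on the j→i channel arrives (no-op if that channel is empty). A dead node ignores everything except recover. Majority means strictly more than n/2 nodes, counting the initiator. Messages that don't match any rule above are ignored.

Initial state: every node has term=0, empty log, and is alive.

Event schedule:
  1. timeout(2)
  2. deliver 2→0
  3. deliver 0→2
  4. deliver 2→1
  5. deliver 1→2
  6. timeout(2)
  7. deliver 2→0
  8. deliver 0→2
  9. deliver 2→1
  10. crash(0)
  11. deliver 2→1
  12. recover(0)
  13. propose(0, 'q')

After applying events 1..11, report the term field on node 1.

1. timeout(2):  <2:cand t1 ->
2. deliver 2→0:  <0:foll t1 ->
3. deliver 0→2:  <2:lead t1 ->
4. deliver 2→1:  <1:foll t1 ->
5. deliver 1→2:  nop
6. timeout(2):  <2:cand t2 ->
7. deliver 2→0:  <0:foll t2 ->
8. deliver 0→2:  <2:lead t2 ->
9. deliver 2→1:  <1:foll t2 ->
10. crash(0):  <0:✗foll t2 ->
11. deliver 2→1:  nop

2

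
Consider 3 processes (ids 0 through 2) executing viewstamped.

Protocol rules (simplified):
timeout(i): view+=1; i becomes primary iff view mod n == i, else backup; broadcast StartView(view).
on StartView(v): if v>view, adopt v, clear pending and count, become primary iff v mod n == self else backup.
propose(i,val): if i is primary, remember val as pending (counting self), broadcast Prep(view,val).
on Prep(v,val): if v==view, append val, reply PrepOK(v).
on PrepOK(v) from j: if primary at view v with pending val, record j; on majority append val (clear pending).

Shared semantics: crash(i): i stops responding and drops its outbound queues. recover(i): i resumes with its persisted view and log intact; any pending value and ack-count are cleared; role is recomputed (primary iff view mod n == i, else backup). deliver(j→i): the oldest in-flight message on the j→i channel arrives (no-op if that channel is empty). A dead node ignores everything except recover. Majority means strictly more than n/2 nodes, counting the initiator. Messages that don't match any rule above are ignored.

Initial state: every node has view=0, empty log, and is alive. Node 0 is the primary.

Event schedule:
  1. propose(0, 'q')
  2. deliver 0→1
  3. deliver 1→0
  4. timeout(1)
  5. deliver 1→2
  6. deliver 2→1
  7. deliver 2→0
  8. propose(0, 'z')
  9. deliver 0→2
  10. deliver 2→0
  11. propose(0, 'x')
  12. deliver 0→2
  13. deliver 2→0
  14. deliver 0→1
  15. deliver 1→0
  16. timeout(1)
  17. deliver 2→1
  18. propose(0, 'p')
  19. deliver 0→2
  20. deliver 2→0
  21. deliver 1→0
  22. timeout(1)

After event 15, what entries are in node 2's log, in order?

after 1 — propose(0,'q'): ·
after 2 — deliver 0→1: n1:back/v0/[q]
after 3 — deliver 1→0: n0:prim/v0/[q]
after 4 — timeout(1): n1:prim/v1/[q]
after 5 — deliver 1→2: n2:back/v1/[-]
after 6 — deliver 2→1: ·
after 7 — deliver 2→0: ·
after 8 — propose(0,'z'): ·
after 9 — deliver 0→2: ·
after 10 — deliver 2→0: ·
after 11 — propose(0,'x'): ·
after 12 — deliver 0→2: ·
after 13 — deliver 2→0: ·
after 14 — deliver 0→1: ·
after 15 — deliver 1→0: n0:back/v1/[q]

empty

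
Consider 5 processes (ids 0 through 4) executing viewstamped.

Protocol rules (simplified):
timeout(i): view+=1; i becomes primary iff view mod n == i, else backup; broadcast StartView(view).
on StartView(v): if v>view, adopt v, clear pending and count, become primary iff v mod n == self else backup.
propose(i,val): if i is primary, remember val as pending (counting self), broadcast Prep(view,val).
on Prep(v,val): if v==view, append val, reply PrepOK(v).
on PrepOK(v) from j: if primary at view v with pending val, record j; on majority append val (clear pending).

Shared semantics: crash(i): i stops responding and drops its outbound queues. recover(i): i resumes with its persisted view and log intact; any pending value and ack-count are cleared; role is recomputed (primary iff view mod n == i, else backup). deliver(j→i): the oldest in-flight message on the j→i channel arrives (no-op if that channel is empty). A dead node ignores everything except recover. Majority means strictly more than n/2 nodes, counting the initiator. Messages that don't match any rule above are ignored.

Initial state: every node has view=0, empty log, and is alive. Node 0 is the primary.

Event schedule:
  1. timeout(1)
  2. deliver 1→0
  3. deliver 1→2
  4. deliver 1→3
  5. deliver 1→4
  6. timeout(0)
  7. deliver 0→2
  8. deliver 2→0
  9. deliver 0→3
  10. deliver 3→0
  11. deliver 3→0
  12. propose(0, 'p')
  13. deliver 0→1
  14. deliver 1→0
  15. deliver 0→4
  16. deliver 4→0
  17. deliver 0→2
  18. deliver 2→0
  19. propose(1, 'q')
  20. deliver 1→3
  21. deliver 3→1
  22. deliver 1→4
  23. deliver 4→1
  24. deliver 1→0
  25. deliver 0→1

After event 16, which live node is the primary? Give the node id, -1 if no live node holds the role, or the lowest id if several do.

after 1 — timeout(1): n1:prim/v1/[-]
after 2 — deliver 1→0: n0:back/v1/[-]
after 3 — deliver 1→2: n2:back/v1/[-]
after 4 — deliver 1→3: n3:back/v1/[-]
after 5 — deliver 1→4: n4:back/v1/[-]
after 6 — timeout(0): n0:back/v2/[-]
after 7 — deliver 0→2: n2:prim/v2/[-]
after 8 — deliver 2→0: ·
after 9 — deliver 0→3: n3:back/v2/[-]
after 10 — deliver 3→0: ·
after 11 — deliver 3→0: ·
after 12 — propose(0,'p'): ·
after 13 — deliver 0→1: n1:back/v2/[-]
after 14 — deliver 1→0: ·
after 15 — deliver 0→4: n4:back/v2/[-]
after 16 — deliver 4→0: ·

2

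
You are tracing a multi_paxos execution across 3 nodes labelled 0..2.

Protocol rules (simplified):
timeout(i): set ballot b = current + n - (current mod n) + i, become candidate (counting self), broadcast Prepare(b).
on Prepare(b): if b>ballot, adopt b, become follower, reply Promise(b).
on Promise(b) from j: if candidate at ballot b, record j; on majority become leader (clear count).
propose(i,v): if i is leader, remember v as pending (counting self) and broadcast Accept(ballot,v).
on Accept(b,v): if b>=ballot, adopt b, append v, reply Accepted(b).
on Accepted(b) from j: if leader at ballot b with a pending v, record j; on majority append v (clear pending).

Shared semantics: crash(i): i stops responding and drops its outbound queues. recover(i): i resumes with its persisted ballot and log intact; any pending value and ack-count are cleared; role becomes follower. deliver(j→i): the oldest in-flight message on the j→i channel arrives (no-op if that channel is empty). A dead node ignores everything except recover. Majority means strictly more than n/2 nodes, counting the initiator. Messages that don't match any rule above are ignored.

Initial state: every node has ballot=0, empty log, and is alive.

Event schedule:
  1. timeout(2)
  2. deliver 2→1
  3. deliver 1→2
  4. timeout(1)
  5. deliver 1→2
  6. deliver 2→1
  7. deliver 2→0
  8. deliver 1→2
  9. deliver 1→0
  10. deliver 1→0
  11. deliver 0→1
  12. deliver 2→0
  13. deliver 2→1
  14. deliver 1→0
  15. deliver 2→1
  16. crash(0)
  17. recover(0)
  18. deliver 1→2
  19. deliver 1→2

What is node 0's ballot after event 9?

7

step 1 timeout(2): 2={cand,b=5,log=-}
step 2 deliver 2→1: 1={foll,b=5,log=-}
step 3 deliver 1→2: 2={lead,b=5,log=-}
step 4 timeout(1): 1={cand,b=7,log=-}
step 5 deliver 1→2: 2={foll,b=7,log=-}
step 6 deliver 2→1: 1={lead,b=7,log=-}
step 7 deliver 2→0: 0={foll,b=5,log=-}
step 8 deliver 1→2: —
step 9 deliver 1→0: 0={foll,b=7,log=-}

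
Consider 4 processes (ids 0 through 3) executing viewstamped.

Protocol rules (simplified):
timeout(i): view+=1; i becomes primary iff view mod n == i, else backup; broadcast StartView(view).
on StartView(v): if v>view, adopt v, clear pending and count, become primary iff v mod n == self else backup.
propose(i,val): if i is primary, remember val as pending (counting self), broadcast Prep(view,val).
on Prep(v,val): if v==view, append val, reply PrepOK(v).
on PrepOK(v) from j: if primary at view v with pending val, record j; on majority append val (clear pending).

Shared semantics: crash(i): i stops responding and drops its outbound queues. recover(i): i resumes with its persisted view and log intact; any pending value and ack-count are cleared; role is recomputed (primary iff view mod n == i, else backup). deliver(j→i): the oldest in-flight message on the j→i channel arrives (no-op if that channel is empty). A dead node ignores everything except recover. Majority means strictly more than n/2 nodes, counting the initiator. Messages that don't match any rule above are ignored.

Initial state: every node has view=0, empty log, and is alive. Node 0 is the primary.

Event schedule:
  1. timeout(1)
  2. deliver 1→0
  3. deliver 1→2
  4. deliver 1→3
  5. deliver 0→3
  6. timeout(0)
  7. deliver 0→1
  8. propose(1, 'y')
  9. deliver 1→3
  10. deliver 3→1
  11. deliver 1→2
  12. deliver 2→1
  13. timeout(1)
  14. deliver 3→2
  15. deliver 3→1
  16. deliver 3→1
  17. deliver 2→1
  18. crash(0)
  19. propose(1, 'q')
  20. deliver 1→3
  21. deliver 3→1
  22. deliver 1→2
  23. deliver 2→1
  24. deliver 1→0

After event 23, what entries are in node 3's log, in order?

empty

e1 timeout(1): 1[prim,v=1,-]
e2 deliver 1→0: 0[back,v=1,-]
e3 deliver 1→2: 2[back,v=1,-]
e4 deliver 1→3: 3[back,v=1,-]
e5 deliver 0→3: ·
e6 timeout(0): 0[back,v=2,-]
e7 deliver 0→1: 1[back,v=2,-]
e8 propose(1,'y'): ·
e9 deliver 1→3: ·
e10 deliver 3→1: ·
e11 deliver 1→2: ·
e12 deliver 2→1: ·
e13 timeout(1): 1[back,v=3,-]
e14 deliver 3→2: ·
e15 deliver 3→1: ·
e16 deliver 3→1: ·
e17 deliver 2→1: ·
e18 crash(0): 0[✗back,v=2,-]
e19 propose(1,'q'): ·
e20 deliver 1→3: 3[prim,v=3,-]
e21 deliver 3→1: ·
e22 deliver 1→2: 2[back,v=3,-]
e23 deliver 2→1: ·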